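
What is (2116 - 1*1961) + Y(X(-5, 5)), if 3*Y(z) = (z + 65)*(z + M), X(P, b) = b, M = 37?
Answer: 1135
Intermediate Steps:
Y(z) = (37 + z)*(65 + z)/3 (Y(z) = ((z + 65)*(z + 37))/3 = ((65 + z)*(37 + z))/3 = ((37 + z)*(65 + z))/3 = (37 + z)*(65 + z)/3)
(2116 - 1*1961) + Y(X(-5, 5)) = (2116 - 1*1961) + (2405/3 + 34*5 + (1/3)*5**2) = (2116 - 1961) + (2405/3 + 170 + (1/3)*25) = 155 + (2405/3 + 170 + 25/3) = 155 + 980 = 1135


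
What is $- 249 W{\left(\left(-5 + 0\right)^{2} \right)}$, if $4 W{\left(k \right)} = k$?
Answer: $- \frac{6225}{4} \approx -1556.3$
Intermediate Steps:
$W{\left(k \right)} = \frac{k}{4}$
$- 249 W{\left(\left(-5 + 0\right)^{2} \right)} = - 249 \frac{\left(-5 + 0\right)^{2}}{4} = - 249 \frac{\left(-5\right)^{2}}{4} = - 249 \cdot \frac{1}{4} \cdot 25 = \left(-249\right) \frac{25}{4} = - \frac{6225}{4}$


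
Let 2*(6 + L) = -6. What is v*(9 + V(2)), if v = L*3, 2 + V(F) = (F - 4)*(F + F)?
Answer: 27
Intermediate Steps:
L = -9 (L = -6 + (½)*(-6) = -6 - 3 = -9)
V(F) = -2 + 2*F*(-4 + F) (V(F) = -2 + (F - 4)*(F + F) = -2 + (-4 + F)*(2*F) = -2 + 2*F*(-4 + F))
v = -27 (v = -9*3 = -27)
v*(9 + V(2)) = -27*(9 + (-2 - 8*2 + 2*2²)) = -27*(9 + (-2 - 16 + 2*4)) = -27*(9 + (-2 - 16 + 8)) = -27*(9 - 10) = -27*(-1) = 27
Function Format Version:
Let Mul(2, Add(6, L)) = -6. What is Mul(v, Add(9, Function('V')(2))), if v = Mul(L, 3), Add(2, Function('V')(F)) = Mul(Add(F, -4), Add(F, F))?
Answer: 27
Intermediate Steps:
L = -9 (L = Add(-6, Mul(Rational(1, 2), -6)) = Add(-6, -3) = -9)
Function('V')(F) = Add(-2, Mul(2, F, Add(-4, F))) (Function('V')(F) = Add(-2, Mul(Add(F, -4), Add(F, F))) = Add(-2, Mul(Add(-4, F), Mul(2, F))) = Add(-2, Mul(2, F, Add(-4, F))))
v = -27 (v = Mul(-9, 3) = -27)
Mul(v, Add(9, Function('V')(2))) = Mul(-27, Add(9, Add(-2, Mul(-8, 2), Mul(2, Pow(2, 2))))) = Mul(-27, Add(9, Add(-2, -16, Mul(2, 4)))) = Mul(-27, Add(9, Add(-2, -16, 8))) = Mul(-27, Add(9, -10)) = Mul(-27, -1) = 27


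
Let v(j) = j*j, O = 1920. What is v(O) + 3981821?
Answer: 7668221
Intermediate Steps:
v(j) = j²
v(O) + 3981821 = 1920² + 3981821 = 3686400 + 3981821 = 7668221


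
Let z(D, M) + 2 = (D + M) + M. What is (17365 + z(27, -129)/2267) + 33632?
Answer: 115609966/2267 ≈ 50997.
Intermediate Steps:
z(D, M) = -2 + D + 2*M (z(D, M) = -2 + ((D + M) + M) = -2 + (D + 2*M) = -2 + D + 2*M)
(17365 + z(27, -129)/2267) + 33632 = (17365 + (-2 + 27 + 2*(-129))/2267) + 33632 = (17365 + (-2 + 27 - 258)*(1/2267)) + 33632 = (17365 - 233*1/2267) + 33632 = (17365 - 233/2267) + 33632 = 39366222/2267 + 33632 = 115609966/2267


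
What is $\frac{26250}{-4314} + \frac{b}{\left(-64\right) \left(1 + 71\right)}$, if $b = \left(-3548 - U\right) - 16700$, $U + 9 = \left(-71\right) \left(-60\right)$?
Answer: $- \frac{2545219}{3313152} \approx -0.76822$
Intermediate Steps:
$U = 4251$ ($U = -9 - -4260 = -9 + 4260 = 4251$)
$b = -24499$ ($b = \left(-3548 - 4251\right) - 16700 = -7799 - 16700 = -24499$)
$\frac{26250}{-4314} + \frac{b}{\left(-64\right) \left(1 + 71\right)} = \frac{26250}{-4314} - \frac{24499}{\left(-64\right) \left(1 + 71\right)} = 26250 \left(- \frac{1}{4314}\right) - \frac{24499}{\left(-64\right) 72} = - \frac{4375}{719} - \frac{24499}{-4608} = - \frac{4375}{719} - - \frac{24499}{4608} = - \frac{4375}{719} + \frac{24499}{4608} = - \frac{2545219}{3313152}$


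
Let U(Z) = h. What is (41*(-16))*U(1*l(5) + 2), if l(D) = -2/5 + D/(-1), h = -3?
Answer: 1968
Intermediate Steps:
l(D) = -⅖ - D (l(D) = -2*⅕ + D*(-1) = -⅖ - D)
U(Z) = -3
(41*(-16))*U(1*l(5) + 2) = (41*(-16))*(-3) = -656*(-3) = 1968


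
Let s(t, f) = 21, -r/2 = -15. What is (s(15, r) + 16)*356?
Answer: 13172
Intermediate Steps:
r = 30 (r = -2*(-15) = 30)
(s(15, r) + 16)*356 = (21 + 16)*356 = 37*356 = 13172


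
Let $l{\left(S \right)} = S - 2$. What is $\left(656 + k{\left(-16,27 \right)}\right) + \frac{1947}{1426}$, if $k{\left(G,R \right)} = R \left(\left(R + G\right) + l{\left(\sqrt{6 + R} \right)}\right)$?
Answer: $\frac{1283921}{1426} + 27 \sqrt{33} \approx 1055.5$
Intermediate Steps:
$l{\left(S \right)} = -2 + S$
$k{\left(G,R \right)} = R \left(-2 + G + R + \sqrt{6 + R}\right)$ ($k{\left(G,R \right)} = R \left(\left(R + G\right) + \left(-2 + \sqrt{6 + R}\right)\right) = R \left(\left(G + R\right) + \left(-2 + \sqrt{6 + R}\right)\right) = R \left(-2 + G + R + \sqrt{6 + R}\right)$)
$\left(656 + k{\left(-16,27 \right)}\right) + \frac{1947}{1426} = \left(656 + 27 \left(-2 - 16 + 27 + \sqrt{6 + 27}\right)\right) + \frac{1947}{1426} = \left(656 + 27 \left(-2 - 16 + 27 + \sqrt{33}\right)\right) + 1947 \cdot \frac{1}{1426} = \left(656 + 27 \left(9 + \sqrt{33}\right)\right) + \frac{1947}{1426} = \left(656 + \left(243 + 27 \sqrt{33}\right)\right) + \frac{1947}{1426} = \left(899 + 27 \sqrt{33}\right) + \frac{1947}{1426} = \frac{1283921}{1426} + 27 \sqrt{33}$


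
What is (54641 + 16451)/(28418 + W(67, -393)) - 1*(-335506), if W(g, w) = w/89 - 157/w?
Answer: 166720198702672/496917955 ≈ 3.3551e+5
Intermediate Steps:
W(g, w) = -157/w + w/89 (W(g, w) = w*(1/89) - 157/w = w/89 - 157/w = -157/w + w/89)
(54641 + 16451)/(28418 + W(67, -393)) - 1*(-335506) = (54641 + 16451)/(28418 + (-157/(-393) + (1/89)*(-393))) - 1*(-335506) = 71092/(28418 + (-157*(-1/393) - 393/89)) + 335506 = 71092/(28418 + (157/393 - 393/89)) + 335506 = 71092/(28418 - 140476/34977) + 335506 = 71092/(993835910/34977) + 335506 = 71092*(34977/993835910) + 335506 = 1243292442/496917955 + 335506 = 166720198702672/496917955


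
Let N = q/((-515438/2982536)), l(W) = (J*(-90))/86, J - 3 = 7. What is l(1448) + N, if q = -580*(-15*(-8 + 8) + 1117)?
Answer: 41543598145090/11081917 ≈ 3.7488e+6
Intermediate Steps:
J = 10 (J = 3 + 7 = 10)
q = -647860 (q = -580*(-15*0 + 1117) = -580*(0 + 1117) = -580*1117 = -647860)
l(W) = -450/43 (l(W) = (10*(-90))/86 = -900*1/86 = -450/43)
N = 966132886480/257719 (N = -647860/((-515438/2982536)) = -647860/((-515438*1/2982536)) = -647860/(-257719/1491268) = -647860*(-1491268/257719) = 966132886480/257719 ≈ 3.7488e+6)
l(1448) + N = -450/43 + 966132886480/257719 = 41543598145090/11081917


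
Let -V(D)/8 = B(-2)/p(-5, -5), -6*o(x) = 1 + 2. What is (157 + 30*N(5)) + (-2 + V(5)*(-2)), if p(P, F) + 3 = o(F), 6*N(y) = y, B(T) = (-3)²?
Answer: 972/7 ≈ 138.86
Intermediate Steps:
B(T) = 9
N(y) = y/6
o(x) = -½ (o(x) = -(1 + 2)/6 = -⅙*3 = -½)
p(P, F) = -7/2 (p(P, F) = -3 - ½ = -7/2)
V(D) = 144/7 (V(D) = -72/(-7/2) = -72*(-2)/7 = -8*(-18/7) = 144/7)
(157 + 30*N(5)) + (-2 + V(5)*(-2)) = (157 + 30*((⅙)*5)) + (-2 + (144/7)*(-2)) = (157 + 30*(⅚)) + (-2 - 288/7) = (157 + 25) - 302/7 = 182 - 302/7 = 972/7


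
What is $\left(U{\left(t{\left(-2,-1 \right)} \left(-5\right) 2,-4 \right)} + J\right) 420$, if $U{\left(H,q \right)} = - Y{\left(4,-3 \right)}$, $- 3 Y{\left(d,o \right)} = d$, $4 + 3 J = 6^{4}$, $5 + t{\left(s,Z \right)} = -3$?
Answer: $181440$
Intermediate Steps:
$t{\left(s,Z \right)} = -8$ ($t{\left(s,Z \right)} = -5 - 3 = -8$)
$J = \frac{1292}{3}$ ($J = - \frac{4}{3} + \frac{6^{4}}{3} = - \frac{4}{3} + \frac{1}{3} \cdot 1296 = - \frac{4}{3} + 432 = \frac{1292}{3} \approx 430.67$)
$Y{\left(d,o \right)} = - \frac{d}{3}$
$U{\left(H,q \right)} = \frac{4}{3}$ ($U{\left(H,q \right)} = - \frac{\left(-1\right) 4}{3} = \left(-1\right) \left(- \frac{4}{3}\right) = \frac{4}{3}$)
$\left(U{\left(t{\left(-2,-1 \right)} \left(-5\right) 2,-4 \right)} + J\right) 420 = \left(\frac{4}{3} + \frac{1292}{3}\right) 420 = 432 \cdot 420 = 181440$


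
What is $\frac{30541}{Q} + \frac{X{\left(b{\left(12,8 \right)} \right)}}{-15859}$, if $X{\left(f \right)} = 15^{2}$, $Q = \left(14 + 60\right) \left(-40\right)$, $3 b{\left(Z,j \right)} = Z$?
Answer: $- \frac{485015719}{46942640} \approx -10.332$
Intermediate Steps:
$b{\left(Z,j \right)} = \frac{Z}{3}$
$Q = -2960$ ($Q = 74 \left(-40\right) = -2960$)
$X{\left(f \right)} = 225$
$\frac{30541}{Q} + \frac{X{\left(b{\left(12,8 \right)} \right)}}{-15859} = \frac{30541}{-2960} + \frac{225}{-15859} = 30541 \left(- \frac{1}{2960}\right) + 225 \left(- \frac{1}{15859}\right) = - \frac{30541}{2960} - \frac{225}{15859} = - \frac{485015719}{46942640}$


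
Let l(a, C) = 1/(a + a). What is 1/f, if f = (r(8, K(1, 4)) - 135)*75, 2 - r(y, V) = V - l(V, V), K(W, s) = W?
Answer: -2/20025 ≈ -9.9875e-5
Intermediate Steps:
l(a, C) = 1/(2*a)
r(y, V) = 2 + 1/(2*V) - V (r(y, V) = 2 - (V - 1/(2*V)) = 2 + (1/(2*V) - V) = 2 + 1/(2*V) - V)
f = -20025/2 (f = ((2 + (½)/1 - 1*1) - 135)*75 = ((2 + (½)*1 - 1) - 135)*75 = ((2 + ½ - 1) - 135)*75 = (3/2 - 135)*75 = -267/2*75 = -20025/2 ≈ -10013.)
1/f = 1/(-20025/2) = -2/20025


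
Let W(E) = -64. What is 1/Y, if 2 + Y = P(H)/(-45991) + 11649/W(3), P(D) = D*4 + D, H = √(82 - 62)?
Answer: -1594264422267968/293369564076856049 + 1883791360*√5/293369564076856049 ≈ -0.0054343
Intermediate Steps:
H = 2*√5 (H = √20 = 2*√5 ≈ 4.4721)
P(D) = 5*D (P(D) = 4*D + D = 5*D)
Y = -11777/64 - 10*√5/45991 (Y = -2 + ((5*(2*√5))/(-45991) + 11649/(-64)) = -2 + ((10*√5)*(-1/45991) + 11649*(-1/64)) = -2 + (-10*√5/45991 - 11649/64) = -2 + (-11649/64 - 10*√5/45991) = -11777/64 - 10*√5/45991 ≈ -184.02)
1/Y = 1/(-11777/64 - 10*√5/45991)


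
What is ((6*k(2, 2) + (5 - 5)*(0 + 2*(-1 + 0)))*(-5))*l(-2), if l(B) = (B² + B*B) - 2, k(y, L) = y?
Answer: -360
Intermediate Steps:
l(B) = -2 + 2*B² (l(B) = (B² + B²) - 2 = 2*B² - 2 = -2 + 2*B²)
((6*k(2, 2) + (5 - 5)*(0 + 2*(-1 + 0)))*(-5))*l(-2) = ((6*2 + (5 - 5)*(0 + 2*(-1 + 0)))*(-5))*(-2 + 2*(-2)²) = ((12 + 0*(0 + 2*(-1)))*(-5))*(-2 + 2*4) = ((12 + 0*(0 - 2))*(-5))*(-2 + 8) = ((12 + 0*(-2))*(-5))*6 = ((12 + 0)*(-5))*6 = (12*(-5))*6 = -60*6 = -360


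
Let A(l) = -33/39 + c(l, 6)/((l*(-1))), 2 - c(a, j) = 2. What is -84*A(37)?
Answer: 924/13 ≈ 71.077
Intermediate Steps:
c(a, j) = 0 (c(a, j) = 2 - 1*2 = 2 - 2 = 0)
A(l) = -11/13 (A(l) = -33/39 + 0/((l*(-1))) = -33*1/39 + 0/((-l)) = -11/13 + 0*(-1/l) = -11/13 + 0 = -11/13)
-84*A(37) = -84*(-11/13) = 924/13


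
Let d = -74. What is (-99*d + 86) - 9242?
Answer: -1830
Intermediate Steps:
(-99*d + 86) - 9242 = (-99*(-74) + 86) - 9242 = (7326 + 86) - 9242 = 7412 - 9242 = -1830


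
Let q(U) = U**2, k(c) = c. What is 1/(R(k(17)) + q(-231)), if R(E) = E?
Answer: 1/53378 ≈ 1.8734e-5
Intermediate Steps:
1/(R(k(17)) + q(-231)) = 1/(17 + (-231)**2) = 1/(17 + 53361) = 1/53378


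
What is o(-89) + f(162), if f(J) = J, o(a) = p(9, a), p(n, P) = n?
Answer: 171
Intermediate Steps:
o(a) = 9
o(-89) + f(162) = 9 + 162 = 171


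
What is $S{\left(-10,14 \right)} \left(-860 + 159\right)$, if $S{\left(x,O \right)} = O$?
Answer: $-9814$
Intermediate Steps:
$S{\left(-10,14 \right)} \left(-860 + 159\right) = 14 \left(-860 + 159\right) = 14 \left(-701\right) = -9814$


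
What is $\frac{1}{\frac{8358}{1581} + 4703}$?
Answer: $\frac{527}{2481267} \approx 0.00021239$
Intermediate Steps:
$\frac{1}{\frac{8358}{1581} + 4703} = \frac{1}{8358 \cdot \frac{1}{1581} + 4703} = \frac{1}{\frac{2786}{527} + 4703} = \frac{1}{\frac{2481267}{527}} = \frac{527}{2481267}$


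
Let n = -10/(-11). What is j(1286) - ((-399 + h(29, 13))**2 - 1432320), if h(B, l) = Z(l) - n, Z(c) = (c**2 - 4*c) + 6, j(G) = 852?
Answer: 164135696/121 ≈ 1.3565e+6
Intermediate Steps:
n = 10/11 (n = -10*(-1/11) = 10/11 ≈ 0.90909)
Z(c) = 6 + c**2 - 4*c
h(B, l) = 56/11 + l**2 - 4*l (h(B, l) = (6 + l**2 - 4*l) - 1*10/11 = (6 + l**2 - 4*l) - 10/11 = 56/11 + l**2 - 4*l)
j(1286) - ((-399 + h(29, 13))**2 - 1432320) = 852 - ((-399 + (56/11 + 13**2 - 4*13))**2 - 1432320) = 852 - ((-399 + (56/11 + 169 - 52))**2 - 1432320) = 852 - ((-399 + 1343/11)**2 - 1432320) = 852 - ((-3046/11)**2 - 1432320) = 852 - (9278116/121 - 1432320) = 852 - 1*(-164032604/121) = 852 + 164032604/121 = 164135696/121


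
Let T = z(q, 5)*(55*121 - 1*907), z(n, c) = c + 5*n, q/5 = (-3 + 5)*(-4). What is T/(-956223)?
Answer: 124540/106247 ≈ 1.1722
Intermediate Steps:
q = -40 (q = 5*((-3 + 5)*(-4)) = 5*(2*(-4)) = 5*(-8) = -40)
T = -1120860 (T = (5 + 5*(-40))*(55*121 - 1*907) = (5 - 200)*(6655 - 907) = -195*5748 = -1120860)
T/(-956223) = -1120860/(-956223) = -1120860*(-1/956223) = 124540/106247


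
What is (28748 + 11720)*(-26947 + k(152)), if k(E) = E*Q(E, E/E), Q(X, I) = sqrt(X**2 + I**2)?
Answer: -1090491196 + 6151136*sqrt(23105) ≈ -1.5550e+8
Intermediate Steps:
Q(X, I) = sqrt(I**2 + X**2)
k(E) = E*sqrt(1 + E**2) (k(E) = E*sqrt((E/E)**2 + E**2) = E*sqrt(1**2 + E**2) = E*sqrt(1 + E**2))
(28748 + 11720)*(-26947 + k(152)) = (28748 + 11720)*(-26947 + 152*sqrt(1 + 152**2)) = 40468*(-26947 + 152*sqrt(1 + 23104)) = 40468*(-26947 + 152*sqrt(23105)) = -1090491196 + 6151136*sqrt(23105)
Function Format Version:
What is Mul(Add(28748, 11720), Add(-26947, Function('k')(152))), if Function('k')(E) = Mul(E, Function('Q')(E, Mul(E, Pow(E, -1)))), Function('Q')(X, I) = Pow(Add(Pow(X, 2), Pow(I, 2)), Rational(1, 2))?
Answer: Add(-1090491196, Mul(6151136, Pow(23105, Rational(1, 2)))) ≈ -1.5550e+8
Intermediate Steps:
Function('Q')(X, I) = Pow(Add(Pow(I, 2), Pow(X, 2)), Rational(1, 2))
Function('k')(E) = Mul(E, Pow(Add(1, Pow(E, 2)), Rational(1, 2))) (Function('k')(E) = Mul(E, Pow(Add(Pow(Mul(E, Pow(E, -1)), 2), Pow(E, 2)), Rational(1, 2))) = Mul(E, Pow(Add(Pow(1, 2), Pow(E, 2)), Rational(1, 2))) = Mul(E, Pow(Add(1, Pow(E, 2)), Rational(1, 2))))
Mul(Add(28748, 11720), Add(-26947, Function('k')(152))) = Mul(Add(28748, 11720), Add(-26947, Mul(152, Pow(Add(1, Pow(152, 2)), Rational(1, 2))))) = Mul(40468, Add(-26947, Mul(152, Pow(Add(1, 23104), Rational(1, 2))))) = Mul(40468, Add(-26947, Mul(152, Pow(23105, Rational(1, 2))))) = Add(-1090491196, Mul(6151136, Pow(23105, Rational(1, 2))))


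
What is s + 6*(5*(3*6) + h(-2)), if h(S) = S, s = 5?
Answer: 533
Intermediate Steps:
s + 6*(5*(3*6) + h(-2)) = 5 + 6*(5*(3*6) - 2) = 5 + 6*(5*18 - 2) = 5 + 6*(90 - 2) = 5 + 6*88 = 5 + 528 = 533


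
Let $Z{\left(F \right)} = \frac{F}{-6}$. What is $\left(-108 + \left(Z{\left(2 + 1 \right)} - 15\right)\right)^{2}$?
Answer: $\frac{61009}{4} \approx 15252.0$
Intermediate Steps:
$Z{\left(F \right)} = - \frac{F}{6}$ ($Z{\left(F \right)} = F \left(- \frac{1}{6}\right) = - \frac{F}{6}$)
$\left(-108 + \left(Z{\left(2 + 1 \right)} - 15\right)\right)^{2} = \left(-108 - \left(15 + \frac{2 + 1}{6}\right)\right)^{2} = \left(-108 - \frac{31}{2}\right)^{2} = \left(- \frac{247}{2}\right)^{2} = \frac{61009}{4}$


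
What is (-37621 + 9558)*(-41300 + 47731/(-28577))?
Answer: 33122136771353/28577 ≈ 1.1590e+9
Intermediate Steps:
(-37621 + 9558)*(-41300 + 47731/(-28577)) = -28063*(-41300 + 47731*(-1/28577)) = -28063*(-41300 - 47731/28577) = -28063*(-1180277831/28577) = 33122136771353/28577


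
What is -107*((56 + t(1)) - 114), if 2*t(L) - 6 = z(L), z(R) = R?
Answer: 11663/2 ≈ 5831.5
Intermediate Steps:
t(L) = 3 + L/2
-107*((56 + t(1)) - 114) = -107*((56 + (3 + (½)*1)) - 114) = -107*((56 + (3 + ½)) - 114) = -107*((56 + 7/2) - 114) = -107*(119/2 - 114) = -107*(-109/2) = 11663/2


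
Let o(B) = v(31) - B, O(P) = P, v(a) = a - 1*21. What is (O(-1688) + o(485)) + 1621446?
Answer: 1619283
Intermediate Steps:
v(a) = -21 + a (v(a) = a - 21 = -21 + a)
o(B) = 10 - B (o(B) = (-21 + 31) - B = 10 - B)
(O(-1688) + o(485)) + 1621446 = (-1688 + (10 - 1*485)) + 1621446 = (-1688 + (10 - 485)) + 1621446 = (-1688 - 475) + 1621446 = -2163 + 1621446 = 1619283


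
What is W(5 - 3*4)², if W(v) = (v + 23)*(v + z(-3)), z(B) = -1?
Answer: 16384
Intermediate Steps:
W(v) = (-1 + v)*(23 + v) (W(v) = (v + 23)*(v - 1) = (23 + v)*(-1 + v) = (-1 + v)*(23 + v))
W(5 - 3*4)² = (-23 + (5 - 3*4)² + 22*(5 - 3*4))² = (-23 + (5 - 12)² + 22*(5 - 12))² = (-23 + (-7)² + 22*(-7))² = (-23 + 49 - 154)² = (-128)² = 16384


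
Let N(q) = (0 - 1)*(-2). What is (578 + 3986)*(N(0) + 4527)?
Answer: 20670356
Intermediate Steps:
N(q) = 2 (N(q) = -1*(-2) = 2)
(578 + 3986)*(N(0) + 4527) = (578 + 3986)*(2 + 4527) = 4564*4529 = 20670356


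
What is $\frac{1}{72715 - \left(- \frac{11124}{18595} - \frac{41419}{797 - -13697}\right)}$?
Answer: $\frac{269515930}{19598782267511} \approx 1.3752 \cdot 10^{-5}$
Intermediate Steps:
$\frac{1}{72715 - \left(- \frac{11124}{18595} - \frac{41419}{797 - -13697}\right)} = \frac{1}{72715 - \left(- \frac{11124}{18595} - \frac{41419}{797 + 13697}\right)} = \frac{1}{72715 + \left(\frac{41419}{14494} + \frac{11124}{18595}\right)} = \frac{1}{72715 + \frac{931417561}{269515930}} = \frac{1}{\frac{19598782267511}{269515930}} = \frac{269515930}{19598782267511}$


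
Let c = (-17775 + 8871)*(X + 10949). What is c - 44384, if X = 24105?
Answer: -312165200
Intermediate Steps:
c = -312120816 (c = (-17775 + 8871)*(24105 + 10949) = -8904*35054 = -312120816)
c - 44384 = -312120816 - 44384 = -312165200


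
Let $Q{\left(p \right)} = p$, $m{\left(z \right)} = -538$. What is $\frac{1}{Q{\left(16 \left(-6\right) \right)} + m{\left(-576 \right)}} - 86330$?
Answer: $- \frac{54733221}{634} \approx -86330.0$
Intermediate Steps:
$\frac{1}{Q{\left(16 \left(-6\right) \right)} + m{\left(-576 \right)}} - 86330 = \frac{1}{16 \left(-6\right) - 538} - 86330 = \frac{1}{-96 - 538} + \left(-126587 + 40257\right) = \frac{1}{-634} - 86330 = - \frac{1}{634} - 86330 = - \frac{54733221}{634}$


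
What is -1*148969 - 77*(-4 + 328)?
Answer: -173917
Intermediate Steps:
-1*148969 - 77*(-4 + 328) = -148969 - 77*324 = -148969 - 24948 = -173917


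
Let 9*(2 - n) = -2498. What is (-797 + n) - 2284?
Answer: -25213/9 ≈ -2801.4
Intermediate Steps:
n = 2516/9 (n = 2 - 1/9*(-2498) = 2 + 2498/9 = 2516/9 ≈ 279.56)
(-797 + n) - 2284 = (-797 + 2516/9) - 2284 = -4657/9 - 2284 = -25213/9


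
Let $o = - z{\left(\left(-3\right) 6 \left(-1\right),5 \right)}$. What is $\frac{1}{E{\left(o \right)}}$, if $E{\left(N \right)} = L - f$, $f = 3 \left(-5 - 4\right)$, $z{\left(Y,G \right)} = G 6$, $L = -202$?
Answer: $- \frac{1}{175} \approx -0.0057143$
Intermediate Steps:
$z{\left(Y,G \right)} = 6 G$
$f = -27$ ($f = 3 \left(-9\right) = -27$)
$o = -30$ ($o = - 6 \cdot 5 = \left(-1\right) 30 = -30$)
$E{\left(N \right)} = -175$ ($E{\left(N \right)} = -202 - -27 = -202 + 27 = -175$)
$\frac{1}{E{\left(o \right)}} = \frac{1}{-175} = - \frac{1}{175}$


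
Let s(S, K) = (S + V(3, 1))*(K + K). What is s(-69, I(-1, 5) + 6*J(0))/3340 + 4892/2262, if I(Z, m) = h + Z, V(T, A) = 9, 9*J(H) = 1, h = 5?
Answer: 376814/188877 ≈ 1.9950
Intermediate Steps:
J(H) = 1/9 (J(H) = (1/9)*1 = 1/9)
I(Z, m) = 5 + Z
s(S, K) = 2*K*(9 + S) (s(S, K) = (S + 9)*(K + K) = (9 + S)*(2*K) = 2*K*(9 + S))
s(-69, I(-1, 5) + 6*J(0))/3340 + 4892/2262 = (2*((5 - 1) + 6*(1/9))*(9 - 69))/3340 + 4892/2262 = (2*(4 + 2/3)*(-60))*(1/3340) + 4892*(1/2262) = (2*(14/3)*(-60))*(1/3340) + 2446/1131 = -560*1/3340 + 2446/1131 = -28/167 + 2446/1131 = 376814/188877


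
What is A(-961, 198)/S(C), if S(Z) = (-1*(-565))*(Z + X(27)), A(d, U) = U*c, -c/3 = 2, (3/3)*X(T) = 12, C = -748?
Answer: 297/103960 ≈ 0.0028569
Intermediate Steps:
X(T) = 12
c = -6 (c = -3*2 = -6)
A(d, U) = -6*U (A(d, U) = U*(-6) = -6*U)
S(Z) = 6780 + 565*Z (S(Z) = (-1*(-565))*(Z + 12) = 565*(12 + Z) = 6780 + 565*Z)
A(-961, 198)/S(C) = (-6*198)/(6780 + 565*(-748)) = -1188/(6780 - 422620) = -1188/(-415840) = -1188*(-1/415840) = 297/103960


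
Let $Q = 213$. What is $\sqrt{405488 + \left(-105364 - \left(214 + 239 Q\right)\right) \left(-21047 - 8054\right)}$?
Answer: $\sqrt{4554275473} \approx 67485.0$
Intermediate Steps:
$\sqrt{405488 + \left(-105364 - \left(214 + 239 Q\right)\right) \left(-21047 - 8054\right)} = \sqrt{405488 + \left(-105364 - 51121\right) \left(-21047 - 8054\right)} = \sqrt{405488 + \left(-105364 - 51121\right) \left(-29101\right)} = \sqrt{405488 - -4553869985} = \sqrt{405488 + 4553869985} = \sqrt{4554275473}$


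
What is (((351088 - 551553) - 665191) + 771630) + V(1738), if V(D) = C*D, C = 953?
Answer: 1562288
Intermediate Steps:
V(D) = 953*D
(((351088 - 551553) - 665191) + 771630) + V(1738) = (((351088 - 551553) - 665191) + 771630) + 953*1738 = ((-200465 - 665191) + 771630) + 1656314 = (-865656 + 771630) + 1656314 = -94026 + 1656314 = 1562288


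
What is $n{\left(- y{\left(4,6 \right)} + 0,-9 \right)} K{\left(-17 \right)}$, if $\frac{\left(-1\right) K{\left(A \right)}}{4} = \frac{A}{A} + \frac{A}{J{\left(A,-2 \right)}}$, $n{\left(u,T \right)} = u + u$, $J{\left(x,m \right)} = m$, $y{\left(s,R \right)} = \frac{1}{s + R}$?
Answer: $\frac{38}{5} \approx 7.6$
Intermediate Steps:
$y{\left(s,R \right)} = \frac{1}{R + s}$
$n{\left(u,T \right)} = 2 u$
$K{\left(A \right)} = -4 + 2 A$ ($K{\left(A \right)} = - 4 \left(\frac{A}{A} + \frac{A}{-2}\right) = - 4 \left(1 + A \left(- \frac{1}{2}\right)\right) = - 4 \left(1 - \frac{A}{2}\right) = -4 + 2 A$)
$n{\left(- y{\left(4,6 \right)} + 0,-9 \right)} K{\left(-17 \right)} = 2 \left(- \frac{1}{6 + 4} + 0\right) \left(-4 + 2 \left(-17\right)\right) = 2 \left(- \frac{1}{10} + 0\right) \left(-4 - 34\right) = 2 \left(\left(-1\right) \frac{1}{10} + 0\right) \left(-38\right) = 2 \left(- \frac{1}{10} + 0\right) \left(-38\right) = 2 \left(- \frac{1}{10}\right) \left(-38\right) = \left(- \frac{1}{5}\right) \left(-38\right) = \frac{38}{5}$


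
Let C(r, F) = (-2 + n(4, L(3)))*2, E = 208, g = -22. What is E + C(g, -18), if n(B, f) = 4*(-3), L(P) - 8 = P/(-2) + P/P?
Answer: 180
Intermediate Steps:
L(P) = 9 - P/2 (L(P) = 8 + (P/(-2) + P/P) = 8 + (P*(-1/2) + 1) = 8 + (-P/2 + 1) = 8 + (1 - P/2) = 9 - P/2)
n(B, f) = -12
C(r, F) = -28 (C(r, F) = (-2 - 12)*2 = -14*2 = -28)
E + C(g, -18) = 208 - 28 = 180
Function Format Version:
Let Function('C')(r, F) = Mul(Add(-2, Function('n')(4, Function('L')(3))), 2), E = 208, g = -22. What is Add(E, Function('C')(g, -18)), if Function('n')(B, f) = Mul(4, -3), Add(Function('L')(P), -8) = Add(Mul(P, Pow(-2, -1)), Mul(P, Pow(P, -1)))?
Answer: 180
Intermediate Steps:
Function('L')(P) = Add(9, Mul(Rational(-1, 2), P)) (Function('L')(P) = Add(8, Add(Mul(P, Pow(-2, -1)), Mul(P, Pow(P, -1)))) = Add(8, Add(Mul(P, Rational(-1, 2)), 1)) = Add(8, Add(Mul(Rational(-1, 2), P), 1)) = Add(8, Add(1, Mul(Rational(-1, 2), P))) = Add(9, Mul(Rational(-1, 2), P)))
Function('n')(B, f) = -12
Function('C')(r, F) = -28 (Function('C')(r, F) = Mul(Add(-2, -12), 2) = Mul(-14, 2) = -28)
Add(E, Function('C')(g, -18)) = Add(208, -28) = 180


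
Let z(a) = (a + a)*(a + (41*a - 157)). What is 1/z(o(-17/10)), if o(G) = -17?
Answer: 1/29614 ≈ 3.3768e-5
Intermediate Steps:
z(a) = 2*a*(-157 + 42*a) (z(a) = (2*a)*(a + (-157 + 41*a)) = (2*a)*(-157 + 42*a) = 2*a*(-157 + 42*a))
1/z(o(-17/10)) = 1/(2*(-17)*(-157 + 42*(-17))) = 1/(2*(-17)*(-157 - 714)) = 1/(2*(-17)*(-871)) = 1/29614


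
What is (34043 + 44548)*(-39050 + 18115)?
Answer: -1645302585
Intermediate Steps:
(34043 + 44548)*(-39050 + 18115) = 78591*(-20935) = -1645302585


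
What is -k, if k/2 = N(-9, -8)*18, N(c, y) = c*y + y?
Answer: -2304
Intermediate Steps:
N(c, y) = y + c*y
k = 2304 (k = 2*(-8*(1 - 9)*18) = 2*(-8*(-8)*18) = 2*(64*18) = 2*1152 = 2304)
-k = -1*2304 = -2304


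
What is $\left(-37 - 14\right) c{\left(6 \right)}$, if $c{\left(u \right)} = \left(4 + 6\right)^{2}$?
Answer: $-5100$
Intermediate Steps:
$c{\left(u \right)} = 100$ ($c{\left(u \right)} = 10^{2} = 100$)
$\left(-37 - 14\right) c{\left(6 \right)} = \left(-37 - 14\right) 100 = \left(-51\right) 100 = -5100$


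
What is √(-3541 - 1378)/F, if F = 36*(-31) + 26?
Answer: -I*√4919/1090 ≈ -0.064345*I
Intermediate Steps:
F = -1090 (F = -1116 + 26 = -1090)
√(-3541 - 1378)/F = √(-3541 - 1378)/(-1090) = √(-4919)*(-1/1090) = (I*√4919)*(-1/1090) = -I*√4919/1090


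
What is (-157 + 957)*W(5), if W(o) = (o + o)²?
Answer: 80000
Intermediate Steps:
W(o) = 4*o² (W(o) = (2*o)² = 4*o²)
(-157 + 957)*W(5) = (-157 + 957)*(4*5²) = 800*(4*25) = 800*100 = 80000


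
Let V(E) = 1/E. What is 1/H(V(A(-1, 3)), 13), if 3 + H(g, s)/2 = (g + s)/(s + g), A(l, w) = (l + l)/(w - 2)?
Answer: -¼ ≈ -0.25000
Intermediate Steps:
A(l, w) = 2*l/(-2 + w) (A(l, w) = (2*l)/(-2 + w) = 2*l/(-2 + w))
H(g, s) = -4 (H(g, s) = -6 + 2*((g + s)/(s + g)) = -6 + 2*((g + s)/(g + s)) = -6 + 2*1 = -6 + 2 = -4)
1/H(V(A(-1, 3)), 13) = 1/(-4) = -¼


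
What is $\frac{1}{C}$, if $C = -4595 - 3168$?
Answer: $- \frac{1}{7763} \approx -0.00012882$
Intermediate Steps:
$C = -7763$
$\frac{1}{C} = \frac{1}{-7763} = - \frac{1}{7763}$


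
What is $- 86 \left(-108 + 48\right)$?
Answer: $5160$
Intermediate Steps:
$- 86 \left(-108 + 48\right) = \left(-86\right) \left(-60\right) = 5160$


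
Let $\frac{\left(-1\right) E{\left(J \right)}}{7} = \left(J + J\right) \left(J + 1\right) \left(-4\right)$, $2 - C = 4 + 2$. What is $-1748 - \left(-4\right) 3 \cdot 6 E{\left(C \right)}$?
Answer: $46636$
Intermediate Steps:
$C = -4$ ($C = 2 - \left(4 + 2\right) = 2 - 6 = -4$)
$E{\left(J \right)} = 56 J \left(1 + J\right)$ ($E{\left(J \right)} = - 7 \left(J + J\right) \left(J + 1\right) \left(-4\right) = - 7 \cdot 2 J \left(1 + J\right) \left(-4\right) = - 7 \left(- 8 J \left(1 + J\right)\right) = 56 J \left(1 + J\right)$)
$-1748 - \left(-4\right) 3 \cdot 6 E{\left(C \right)} = -1748 - \left(-4\right) 3 \cdot 6 \cdot 56 \left(-4\right) \left(1 - 4\right) = -1748 - \left(-12\right) 6 \cdot 56 \left(-4\right) \left(-3\right) = -1748 - \left(-72\right) 672 = -1748 - -48384 = -1748 + 48384 = 46636$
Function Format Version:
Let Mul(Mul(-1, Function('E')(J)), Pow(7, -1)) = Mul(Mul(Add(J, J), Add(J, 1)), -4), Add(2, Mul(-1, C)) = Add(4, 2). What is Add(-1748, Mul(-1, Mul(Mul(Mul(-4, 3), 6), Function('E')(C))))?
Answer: 46636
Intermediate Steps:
C = -4 (C = Add(2, Mul(-1, Add(4, 2))) = Add(2, Mul(-1, 6)) = Add(2, -6) = -4)
Function('E')(J) = Mul(56, J, Add(1, J)) (Function('E')(J) = Mul(-7, Mul(Mul(Add(J, J), Add(J, 1)), -4)) = Mul(-7, Mul(Mul(Mul(2, J), Add(1, J)), -4)) = Mul(-7, Mul(Mul(2, J, Add(1, J)), -4)) = Mul(-7, Mul(-8, J, Add(1, J))) = Mul(56, J, Add(1, J)))
Add(-1748, Mul(-1, Mul(Mul(Mul(-4, 3), 6), Function('E')(C)))) = Add(-1748, Mul(-1, Mul(Mul(Mul(-4, 3), 6), Mul(56, -4, Add(1, -4))))) = Add(-1748, Mul(-1, Mul(Mul(-12, 6), Mul(56, -4, -3)))) = Add(-1748, Mul(-1, Mul(-72, 672))) = Add(-1748, Mul(-1, -48384)) = Add(-1748, 48384) = 46636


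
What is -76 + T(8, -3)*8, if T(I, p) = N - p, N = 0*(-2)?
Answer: -52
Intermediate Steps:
N = 0
T(I, p) = -p (T(I, p) = 0 - p = -p)
-76 + T(8, -3)*8 = -76 - 1*(-3)*8 = -76 + 3*8 = -76 + 24 = -52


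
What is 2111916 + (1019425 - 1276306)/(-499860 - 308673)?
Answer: 569184678703/269511 ≈ 2.1119e+6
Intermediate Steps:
2111916 + (1019425 - 1276306)/(-499860 - 308673) = 2111916 - 256881/(-808533) = 2111916 - 256881*(-1/808533) = 2111916 + 85627/269511 = 569184678703/269511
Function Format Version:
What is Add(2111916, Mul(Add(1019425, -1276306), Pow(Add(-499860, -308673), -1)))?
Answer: Rational(569184678703, 269511) ≈ 2.1119e+6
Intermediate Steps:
Add(2111916, Mul(Add(1019425, -1276306), Pow(Add(-499860, -308673), -1))) = Add(2111916, Mul(-256881, Pow(-808533, -1))) = Add(2111916, Mul(-256881, Rational(-1, 808533))) = Add(2111916, Rational(85627, 269511)) = Rational(569184678703, 269511)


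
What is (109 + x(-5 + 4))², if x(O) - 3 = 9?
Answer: 14641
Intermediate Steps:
x(O) = 12 (x(O) = 3 + 9 = 12)
(109 + x(-5 + 4))² = (109 + 12)² = 121² = 14641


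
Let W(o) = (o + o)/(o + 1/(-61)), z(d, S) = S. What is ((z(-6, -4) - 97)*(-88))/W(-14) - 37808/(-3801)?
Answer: 1033903118/231861 ≈ 4459.1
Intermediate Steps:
W(o) = 2*o/(-1/61 + o) (W(o) = (2*o)/(o - 1/61) = (2*o)/(-1/61 + o) = 2*o/(-1/61 + o))
((z(-6, -4) - 97)*(-88))/W(-14) - 37808/(-3801) = ((-4 - 97)*(-88))/((122*(-14)/(-1 + 61*(-14)))) - 37808/(-3801) = (-101*(-88))/((122*(-14)/(-1 - 854))) - 37808*(-1/3801) = 8888/((122*(-14)/(-855))) + 37808/3801 = 8888/((122*(-14)*(-1/855))) + 37808/3801 = 8888/(1708/855) + 37808/3801 = 8888*(855/1708) + 37808/3801 = 1899810/427 + 37808/3801 = 1033903118/231861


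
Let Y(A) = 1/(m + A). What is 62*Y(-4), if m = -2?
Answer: -31/3 ≈ -10.333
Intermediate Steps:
Y(A) = 1/(-2 + A)
62*Y(-4) = 62/(-2 - 4) = 62/(-6) = 62*(-⅙) = -31/3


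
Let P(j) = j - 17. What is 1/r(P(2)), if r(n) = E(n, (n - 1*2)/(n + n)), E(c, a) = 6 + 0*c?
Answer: ⅙ ≈ 0.16667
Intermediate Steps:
P(j) = -17 + j
E(c, a) = 6 (E(c, a) = 6 + 0 = 6)
r(n) = 6
1/r(P(2)) = 1/6 = ⅙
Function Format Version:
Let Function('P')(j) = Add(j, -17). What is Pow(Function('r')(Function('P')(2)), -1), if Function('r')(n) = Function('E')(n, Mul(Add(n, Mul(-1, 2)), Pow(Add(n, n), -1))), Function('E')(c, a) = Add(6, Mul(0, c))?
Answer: Rational(1, 6) ≈ 0.16667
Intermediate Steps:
Function('P')(j) = Add(-17, j)
Function('E')(c, a) = 6 (Function('E')(c, a) = Add(6, 0) = 6)
Function('r')(n) = 6
Pow(Function('r')(Function('P')(2)), -1) = Pow(6, -1) = Rational(1, 6)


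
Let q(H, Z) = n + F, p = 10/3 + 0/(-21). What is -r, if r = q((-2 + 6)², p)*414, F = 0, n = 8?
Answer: -3312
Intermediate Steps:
p = 10/3 (p = 10*(⅓) + 0*(-1/21) = 10/3 + 0 = 10/3 ≈ 3.3333)
q(H, Z) = 8 (q(H, Z) = 8 + 0 = 8)
r = 3312 (r = 8*414 = 3312)
-r = -1*3312 = -3312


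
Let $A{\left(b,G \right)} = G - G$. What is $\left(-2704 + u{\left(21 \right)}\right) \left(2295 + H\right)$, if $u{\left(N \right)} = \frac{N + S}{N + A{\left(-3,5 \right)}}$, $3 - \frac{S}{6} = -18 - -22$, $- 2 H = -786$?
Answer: $-7266432$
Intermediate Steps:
$A{\left(b,G \right)} = 0$
$H = 393$ ($H = \left(- \frac{1}{2}\right) \left(-786\right) = 393$)
$S = -6$ ($S = 18 - 6 \left(-18 - -22\right) = 18 - 6 \left(-18 + 22\right) = 18 - 24 = -6$)
$u{\left(N \right)} = \frac{-6 + N}{N}$ ($u{\left(N \right)} = \frac{N - 6}{N + 0} = \frac{-6 + N}{N}$)
$\left(-2704 + u{\left(21 \right)}\right) \left(2295 + H\right) = \left(-2704 + \frac{-6 + 21}{21}\right) \left(2295 + 393\right) = \left(-2704 + \frac{1}{21} \cdot 15\right) 2688 = \left(-2704 + \frac{5}{7}\right) 2688 = \left(- \frac{18923}{7}\right) 2688 = -7266432$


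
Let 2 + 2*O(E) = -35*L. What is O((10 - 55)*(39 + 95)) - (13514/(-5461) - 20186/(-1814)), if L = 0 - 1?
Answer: 77731841/9906254 ≈ 7.8467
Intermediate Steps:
L = -1
O(E) = 33/2 (O(E) = -1 + (-35*(-1))/2 = -1 + (½)*35 = -1 + 35/2 = 33/2)
O((10 - 55)*(39 + 95)) - (13514/(-5461) - 20186/(-1814)) = 33/2 - (13514/(-5461) - 20186/(-1814)) = 33/2 - (13514*(-1/5461) - 20186*(-1/1814)) = 33/2 - (-13514/5461 + 10093/907) = 33/2 - 1*42860675/4953127 = 33/2 - 42860675/4953127 = 77731841/9906254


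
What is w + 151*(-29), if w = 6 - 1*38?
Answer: -4411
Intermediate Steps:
w = -32 (w = 6 - 38 = -32)
w + 151*(-29) = -32 + 151*(-29) = -32 - 4379 = -4411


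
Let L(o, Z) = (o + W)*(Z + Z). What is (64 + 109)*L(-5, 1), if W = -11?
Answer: -5536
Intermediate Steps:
L(o, Z) = 2*Z*(-11 + o) (L(o, Z) = (o - 11)*(Z + Z) = (-11 + o)*(2*Z) = 2*Z*(-11 + o))
(64 + 109)*L(-5, 1) = (64 + 109)*(2*1*(-11 - 5)) = 173*(2*1*(-16)) = 173*(-32) = -5536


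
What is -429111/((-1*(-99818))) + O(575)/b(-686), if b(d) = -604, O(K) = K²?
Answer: -16630754647/30145036 ≈ -551.69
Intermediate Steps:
-429111/((-1*(-99818))) + O(575)/b(-686) = -429111/((-1*(-99818))) + 575²/(-604) = -429111/99818 + 330625*(-1/604) = -429111*1/99818 - 330625/604 = -429111/99818 - 330625/604 = -16630754647/30145036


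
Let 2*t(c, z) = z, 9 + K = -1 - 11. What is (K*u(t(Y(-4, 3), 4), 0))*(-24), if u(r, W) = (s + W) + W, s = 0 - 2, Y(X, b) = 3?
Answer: -1008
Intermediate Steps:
K = -21 (K = -9 + (-1 - 11) = -9 - 12 = -21)
s = -2
t(c, z) = z/2
u(r, W) = -2 + 2*W (u(r, W) = (-2 + W) + W = -2 + 2*W)
(K*u(t(Y(-4, 3), 4), 0))*(-24) = -21*(-2 + 2*0)*(-24) = -21*(-2 + 0)*(-24) = -21*(-2)*(-24) = 42*(-24) = -1008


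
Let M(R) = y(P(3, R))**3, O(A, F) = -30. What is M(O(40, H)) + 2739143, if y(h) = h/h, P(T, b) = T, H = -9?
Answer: 2739144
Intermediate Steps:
y(h) = 1
M(R) = 1 (M(R) = 1**3 = 1)
M(O(40, H)) + 2739143 = 1 + 2739143 = 2739144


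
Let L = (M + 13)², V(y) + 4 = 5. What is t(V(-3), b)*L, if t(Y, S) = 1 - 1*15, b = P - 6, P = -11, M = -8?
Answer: -350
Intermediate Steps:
V(y) = 1 (V(y) = -4 + 5 = 1)
b = -17 (b = -11 - 6 = -17)
t(Y, S) = -14 (t(Y, S) = 1 - 15 = -14)
L = 25 (L = (-8 + 13)² = 5² = 25)
t(V(-3), b)*L = -14*25 = -350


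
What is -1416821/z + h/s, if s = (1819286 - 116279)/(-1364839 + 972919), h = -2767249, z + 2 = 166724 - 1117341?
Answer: 114554106659251363/179878979037 ≈ 6.3684e+5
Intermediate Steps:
z = -950619 (z = -2 + (166724 - 1117341) = -2 - 950617 = -950619)
s = -567669/130640 (s = 1703007/(-391920) = 1703007*(-1/391920) = -567669/130640 ≈ -4.3453)
-1416821/z + h/s = -1416821/(-950619) - 2767249/(-567669/130640) = -1416821*(-1/950619) - 2767249*(-130640/567669) = 1416821/950619 + 361513409360/567669 = 114554106659251363/179878979037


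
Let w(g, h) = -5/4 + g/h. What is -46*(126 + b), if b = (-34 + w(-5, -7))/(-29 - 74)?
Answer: -8380073/1442 ≈ -5811.4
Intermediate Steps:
w(g, h) = -5/4 + g/h (w(g, h) = -5*¼ + g/h = -5/4 + g/h)
b = 967/2884 (b = (-34 + (-5/4 - 5/(-7)))/(-29 - 74) = (-34 + (-5/4 - 5*(-⅐)))/(-103) = (-34 + (-5/4 + 5/7))*(-1/103) = (-34 - 15/28)*(-1/103) = -967/28*(-1/103) = 967/2884 ≈ 0.33530)
-46*(126 + b) = -46*(126 + 967/2884) = -46*364351/2884 = -8380073/1442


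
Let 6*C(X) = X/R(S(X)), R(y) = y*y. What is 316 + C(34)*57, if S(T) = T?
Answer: 21507/68 ≈ 316.28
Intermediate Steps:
R(y) = y**2
C(X) = 1/(6*X) (C(X) = (X/(X**2))/6 = (X/X**2)/6 = 1/(6*X))
316 + C(34)*57 = 316 + ((1/6)/34)*57 = 316 + ((1/6)*(1/34))*57 = 316 + (1/204)*57 = 316 + 19/68 = 21507/68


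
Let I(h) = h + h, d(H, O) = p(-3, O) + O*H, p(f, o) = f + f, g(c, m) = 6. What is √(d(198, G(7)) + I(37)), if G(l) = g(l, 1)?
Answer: 2*√314 ≈ 35.440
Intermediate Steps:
p(f, o) = 2*f
G(l) = 6
d(H, O) = -6 + H*O (d(H, O) = 2*(-3) + O*H = -6 + H*O)
I(h) = 2*h
√(d(198, G(7)) + I(37)) = √((-6 + 198*6) + 2*37) = √((-6 + 1188) + 74) = √(1182 + 74) = √1256 = 2*√314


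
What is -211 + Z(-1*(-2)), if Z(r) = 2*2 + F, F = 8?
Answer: -199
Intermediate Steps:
Z(r) = 12 (Z(r) = 2*2 + 8 = 4 + 8 = 12)
-211 + Z(-1*(-2)) = -211 + 12 = -199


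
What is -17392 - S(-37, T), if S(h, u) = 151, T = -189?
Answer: -17543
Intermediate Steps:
-17392 - S(-37, T) = -17392 - 1*151 = -17392 - 151 = -17543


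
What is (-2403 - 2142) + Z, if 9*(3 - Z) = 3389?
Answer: -44267/9 ≈ -4918.6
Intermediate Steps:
Z = -3362/9 (Z = 3 - ⅑*3389 = 3 - 3389/9 = -3362/9 ≈ -373.56)
(-2403 - 2142) + Z = (-2403 - 2142) - 3362/9 = -4545 - 3362/9 = -44267/9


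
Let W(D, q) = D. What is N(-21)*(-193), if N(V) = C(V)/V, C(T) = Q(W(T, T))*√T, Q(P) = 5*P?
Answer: -965*I*√21 ≈ -4422.2*I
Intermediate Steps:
C(T) = 5*T^(3/2) (C(T) = (5*T)*√T = 5*T^(3/2))
N(V) = 5*√V (N(V) = (5*V^(3/2))/V = 5*√V)
N(-21)*(-193) = (5*√(-21))*(-193) = (5*(I*√21))*(-193) = (5*I*√21)*(-193) = -965*I*√21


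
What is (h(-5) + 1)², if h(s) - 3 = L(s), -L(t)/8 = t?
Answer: 1936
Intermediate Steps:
L(t) = -8*t
h(s) = 3 - 8*s
(h(-5) + 1)² = ((3 - 8*(-5)) + 1)² = ((3 + 40) + 1)² = (43 + 1)² = 44² = 1936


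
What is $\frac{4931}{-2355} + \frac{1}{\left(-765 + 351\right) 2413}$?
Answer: $- \frac{1641994199}{784200870} \approx -2.0938$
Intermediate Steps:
$\frac{4931}{-2355} + \frac{1}{\left(-765 + 351\right) 2413} = 4931 \left(- \frac{1}{2355}\right) + \frac{1}{-414} \cdot \frac{1}{2413} = - \frac{4931}{2355} - \frac{1}{998982} = - \frac{1641994199}{784200870}$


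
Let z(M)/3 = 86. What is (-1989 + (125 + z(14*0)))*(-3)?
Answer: 4818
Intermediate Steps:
z(M) = 258 (z(M) = 3*86 = 258)
(-1989 + (125 + z(14*0)))*(-3) = (-1989 + (125 + 258))*(-3) = (-1989 + 383)*(-3) = -1606*(-3) = 4818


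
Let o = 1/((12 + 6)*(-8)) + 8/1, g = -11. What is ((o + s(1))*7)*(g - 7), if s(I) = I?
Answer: -9065/8 ≈ -1133.1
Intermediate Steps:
o = 1151/144 (o = -⅛/18 + 8*1 = (1/18)*(-⅛) + 8 = -1/144 + 8 = 1151/144 ≈ 7.9931)
((o + s(1))*7)*(g - 7) = ((1151/144 + 1)*7)*(-11 - 7) = ((1295/144)*7)*(-18) = (9065/144)*(-18) = -9065/8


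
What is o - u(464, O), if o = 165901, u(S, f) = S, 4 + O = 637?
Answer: 165437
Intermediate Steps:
O = 633 (O = -4 + 637 = 633)
o - u(464, O) = 165901 - 1*464 = 165901 - 464 = 165437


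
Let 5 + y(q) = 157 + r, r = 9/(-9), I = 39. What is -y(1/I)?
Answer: -151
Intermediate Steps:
r = -1 (r = 9*(-1/9) = -1)
y(q) = 151 (y(q) = -5 + (157 - 1) = -5 + 156 = 151)
-y(1/I) = -1*151 = -151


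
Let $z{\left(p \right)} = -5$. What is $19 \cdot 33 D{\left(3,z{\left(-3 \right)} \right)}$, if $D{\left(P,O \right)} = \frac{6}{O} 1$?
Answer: $- \frac{3762}{5} \approx -752.4$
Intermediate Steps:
$D{\left(P,O \right)} = \frac{6}{O}$
$19 \cdot 33 D{\left(3,z{\left(-3 \right)} \right)} = 19 \cdot 33 \frac{6}{-5} = 627 \cdot 6 \left(- \frac{1}{5}\right) = 627 \left(- \frac{6}{5}\right) = - \frac{3762}{5}$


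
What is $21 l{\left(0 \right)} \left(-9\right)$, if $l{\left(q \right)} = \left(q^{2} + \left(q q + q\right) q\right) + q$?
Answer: $0$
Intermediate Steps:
$l{\left(q \right)} = q + q^{2} + q \left(q + q^{2}\right)$ ($l{\left(q \right)} = \left(q^{2} + \left(q^{2} + q\right) q\right) + q = \left(q^{2} + \left(q + q^{2}\right) q\right) + q = \left(q^{2} + q \left(q + q^{2}\right)\right) + q = q + q^{2} + q \left(q + q^{2}\right)$)
$21 l{\left(0 \right)} \left(-9\right) = 21 \cdot 0 \left(1 + 0^{2} + 2 \cdot 0\right) \left(-9\right) = 21 \cdot 0 \left(1 + 0 + 0\right) \left(-9\right) = 21 \cdot 0 \cdot 1 \left(-9\right) = 21 \cdot 0 \left(-9\right) = 0 \left(-9\right) = 0$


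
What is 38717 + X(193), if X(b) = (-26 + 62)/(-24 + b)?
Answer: 6543209/169 ≈ 38717.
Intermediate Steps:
X(b) = 36/(-24 + b)
38717 + X(193) = 38717 + 36/(-24 + 193) = 38717 + 36/169 = 6543209/169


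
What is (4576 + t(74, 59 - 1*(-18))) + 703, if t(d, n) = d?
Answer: 5353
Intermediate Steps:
(4576 + t(74, 59 - 1*(-18))) + 703 = (4576 + 74) + 703 = 4650 + 703 = 5353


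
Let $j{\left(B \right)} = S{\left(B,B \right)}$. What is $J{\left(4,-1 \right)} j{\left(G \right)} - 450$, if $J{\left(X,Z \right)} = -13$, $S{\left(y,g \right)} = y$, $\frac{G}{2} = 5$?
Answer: $-580$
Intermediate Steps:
$G = 10$ ($G = 2 \cdot 5 = 10$)
$j{\left(B \right)} = B$
$J{\left(4,-1 \right)} j{\left(G \right)} - 450 = \left(-13\right) 10 - 450 = -130 - 450 = -580$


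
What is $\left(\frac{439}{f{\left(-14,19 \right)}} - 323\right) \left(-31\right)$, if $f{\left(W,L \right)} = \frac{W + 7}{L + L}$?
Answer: $\frac{587233}{7} \approx 83890.0$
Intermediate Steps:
$f{\left(W,L \right)} = \frac{7 + W}{2 L}$
$\left(\frac{439}{f{\left(-14,19 \right)}} - 323\right) \left(-31\right) = \left(\frac{439}{\frac{1}{2} \cdot \frac{1}{19} \left(7 - 14\right)} - 323\right) \left(-31\right) = \left(\frac{439}{\frac{1}{2} \cdot \frac{1}{19} \left(-7\right)} - 323\right) \left(-31\right) = \left(\frac{439}{- \frac{7}{38}} - 323\right) \left(-31\right) = \left(439 \left(- \frac{38}{7}\right) - 323\right) \left(-31\right) = \left(- \frac{16682}{7} - 323\right) \left(-31\right) = \left(- \frac{18943}{7}\right) \left(-31\right) = \frac{587233}{7}$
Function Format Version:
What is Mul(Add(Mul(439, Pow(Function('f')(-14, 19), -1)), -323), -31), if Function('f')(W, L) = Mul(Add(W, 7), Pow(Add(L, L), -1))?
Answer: Rational(587233, 7) ≈ 83890.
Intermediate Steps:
Function('f')(W, L) = Mul(Rational(1, 2), Pow(L, -1), Add(7, W)) (Function('f')(W, L) = Mul(Add(7, W), Pow(Mul(2, L), -1)) = Mul(Add(7, W), Mul(Rational(1, 2), Pow(L, -1))) = Mul(Rational(1, 2), Pow(L, -1), Add(7, W)))
Mul(Add(Mul(439, Pow(Function('f')(-14, 19), -1)), -323), -31) = Mul(Add(Mul(439, Pow(Mul(Rational(1, 2), Pow(19, -1), Add(7, -14)), -1)), -323), -31) = Mul(Add(Mul(439, Pow(Mul(Rational(1, 2), Rational(1, 19), -7), -1)), -323), -31) = Mul(Add(Mul(439, Pow(Rational(-7, 38), -1)), -323), -31) = Mul(Add(Mul(439, Rational(-38, 7)), -323), -31) = Mul(Add(Rational(-16682, 7), -323), -31) = Mul(Rational(-18943, 7), -31) = Rational(587233, 7)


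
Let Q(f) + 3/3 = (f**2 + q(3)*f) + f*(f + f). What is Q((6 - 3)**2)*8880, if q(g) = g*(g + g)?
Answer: 3587520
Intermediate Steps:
q(g) = 2*g**2 (q(g) = g*(2*g) = 2*g**2)
Q(f) = -1 + 3*f**2 + 18*f (Q(f) = -1 + ((f**2 + (2*3**2)*f) + f*(f + f)) = -1 + ((f**2 + (2*9)*f) + f*(2*f)) = -1 + ((f**2 + 18*f) + 2*f**2) = -1 + (3*f**2 + 18*f) = -1 + 3*f**2 + 18*f)
Q((6 - 3)**2)*8880 = (-1 + 3*((6 - 3)**2)**2 + 18*(6 - 3)**2)*8880 = (-1 + 3*(3**2)**2 + 18*3**2)*8880 = (-1 + 3*9**2 + 18*9)*8880 = (-1 + 3*81 + 162)*8880 = (-1 + 243 + 162)*8880 = 404*8880 = 3587520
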